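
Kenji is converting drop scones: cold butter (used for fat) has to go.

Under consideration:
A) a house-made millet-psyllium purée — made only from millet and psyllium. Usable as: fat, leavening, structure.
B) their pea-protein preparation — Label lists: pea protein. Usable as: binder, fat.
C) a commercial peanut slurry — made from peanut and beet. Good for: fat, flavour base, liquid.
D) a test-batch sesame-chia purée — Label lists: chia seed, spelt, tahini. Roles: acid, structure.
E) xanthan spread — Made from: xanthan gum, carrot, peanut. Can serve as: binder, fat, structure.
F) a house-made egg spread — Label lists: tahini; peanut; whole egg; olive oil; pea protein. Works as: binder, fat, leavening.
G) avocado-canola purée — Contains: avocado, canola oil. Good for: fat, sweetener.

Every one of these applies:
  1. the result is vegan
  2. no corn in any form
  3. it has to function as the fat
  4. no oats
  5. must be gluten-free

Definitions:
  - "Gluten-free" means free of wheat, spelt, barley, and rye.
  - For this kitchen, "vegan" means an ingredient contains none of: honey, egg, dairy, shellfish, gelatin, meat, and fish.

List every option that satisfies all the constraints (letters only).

A, B, C, E, G

A: all constraints satisfied — valid
B: every rule checks out — keep
C: only peanut and beet; none excluded — valid
D: not usable as a fat; has spelt, so not gluten-free — reject
E: all constraints satisfied — OK
F: has whole egg, so not vegan — out
G: only avocado and canola oil; none excluded — OK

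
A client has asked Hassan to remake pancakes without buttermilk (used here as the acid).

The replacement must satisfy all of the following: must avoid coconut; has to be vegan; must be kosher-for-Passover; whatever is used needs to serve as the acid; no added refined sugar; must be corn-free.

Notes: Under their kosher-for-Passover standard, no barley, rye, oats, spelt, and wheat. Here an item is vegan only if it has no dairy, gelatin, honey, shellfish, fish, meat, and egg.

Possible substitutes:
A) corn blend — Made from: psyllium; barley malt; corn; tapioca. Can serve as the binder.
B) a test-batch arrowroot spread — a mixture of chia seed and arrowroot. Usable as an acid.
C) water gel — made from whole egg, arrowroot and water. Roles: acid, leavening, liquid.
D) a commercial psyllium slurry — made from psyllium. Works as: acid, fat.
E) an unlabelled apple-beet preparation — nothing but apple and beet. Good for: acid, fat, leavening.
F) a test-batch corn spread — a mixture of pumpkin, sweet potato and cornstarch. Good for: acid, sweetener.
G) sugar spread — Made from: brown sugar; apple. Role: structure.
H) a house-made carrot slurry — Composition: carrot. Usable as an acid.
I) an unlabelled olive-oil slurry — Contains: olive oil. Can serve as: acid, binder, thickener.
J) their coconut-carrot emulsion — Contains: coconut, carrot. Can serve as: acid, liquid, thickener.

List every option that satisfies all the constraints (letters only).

B, D, E, H, I

A: not usable as an acid; has barley malt, so not kosher-for-Passover (and 1 more) — reject
B: no refined sugar, vegan — OK
C: has whole egg, so not vegan — reject
D: no refined sugar, no corn — keep
E: only apple and beet; none excluded — keep
F: has cornstarch, so not corn-free — out
G: not usable as an acid; has brown sugar, so not no-added-sugar — no
H: only carrot; none excluded — OK
I: nothing on the exclusion list — valid
J: has coconut, so not coconut-free — no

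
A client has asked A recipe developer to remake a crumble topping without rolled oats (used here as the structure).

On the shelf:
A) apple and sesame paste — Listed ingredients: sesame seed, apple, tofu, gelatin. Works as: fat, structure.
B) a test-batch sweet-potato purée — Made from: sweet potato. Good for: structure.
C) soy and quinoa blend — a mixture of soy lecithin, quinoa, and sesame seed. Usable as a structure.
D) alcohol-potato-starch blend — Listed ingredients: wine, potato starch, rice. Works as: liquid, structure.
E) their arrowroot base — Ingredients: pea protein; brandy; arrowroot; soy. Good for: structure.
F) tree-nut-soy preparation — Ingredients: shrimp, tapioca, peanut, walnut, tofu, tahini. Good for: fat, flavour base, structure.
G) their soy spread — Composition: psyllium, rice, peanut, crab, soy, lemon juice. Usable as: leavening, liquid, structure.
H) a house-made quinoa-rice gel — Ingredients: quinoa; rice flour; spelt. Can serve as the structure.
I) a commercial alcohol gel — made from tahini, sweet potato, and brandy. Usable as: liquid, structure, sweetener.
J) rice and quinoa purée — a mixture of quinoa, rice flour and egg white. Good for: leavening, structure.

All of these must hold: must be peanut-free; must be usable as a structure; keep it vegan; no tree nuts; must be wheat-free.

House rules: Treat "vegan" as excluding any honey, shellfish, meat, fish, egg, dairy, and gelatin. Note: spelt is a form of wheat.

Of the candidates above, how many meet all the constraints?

A: has gelatin, so not vegan — no
B: only sweet potato; none excluded — OK
C: only sesame seed, soy lecithin, and quinoa; none excluded — OK
D: only wine, rice and potato starch; none excluded — valid
E: brandy and soy etc. — none of it excluded — OK
F: has shrimp, so not vegan; has walnut, so not tree-nut-free (and 1 more) — reject
G: has crab, so not vegan; has peanut, so not peanut-free — no
H: has spelt, so not wheat-free — no
I: only brandy, tahini, and sweet potato; none excluded — valid
J: has egg white, so not vegan — no

5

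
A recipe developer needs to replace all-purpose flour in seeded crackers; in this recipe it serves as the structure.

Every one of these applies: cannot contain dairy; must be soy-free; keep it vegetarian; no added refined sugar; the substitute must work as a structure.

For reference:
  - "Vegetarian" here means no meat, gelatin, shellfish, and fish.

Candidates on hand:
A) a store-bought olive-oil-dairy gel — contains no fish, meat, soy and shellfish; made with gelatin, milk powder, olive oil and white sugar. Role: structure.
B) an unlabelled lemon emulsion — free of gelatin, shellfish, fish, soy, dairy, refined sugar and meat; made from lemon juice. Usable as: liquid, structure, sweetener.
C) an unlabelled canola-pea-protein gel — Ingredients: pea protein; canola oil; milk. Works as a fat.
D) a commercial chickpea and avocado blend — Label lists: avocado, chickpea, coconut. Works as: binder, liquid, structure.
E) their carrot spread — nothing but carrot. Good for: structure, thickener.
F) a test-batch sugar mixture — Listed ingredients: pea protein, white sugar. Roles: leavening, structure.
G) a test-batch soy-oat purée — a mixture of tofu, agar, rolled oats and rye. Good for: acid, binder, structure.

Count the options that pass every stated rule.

3

A: has gelatin, so not vegetarian; has milk powder, so not dairy-free (and 1 more) — reject
B: vegetarian, no dairy — OK
C: not usable as a structure; has milk, so not dairy-free — no
D: works as a structure, no dairy, no soy — OK
E: only carrot; none excluded — OK
F: has white sugar, so not no-added-sugar — out
G: has tofu, so not soy-free — no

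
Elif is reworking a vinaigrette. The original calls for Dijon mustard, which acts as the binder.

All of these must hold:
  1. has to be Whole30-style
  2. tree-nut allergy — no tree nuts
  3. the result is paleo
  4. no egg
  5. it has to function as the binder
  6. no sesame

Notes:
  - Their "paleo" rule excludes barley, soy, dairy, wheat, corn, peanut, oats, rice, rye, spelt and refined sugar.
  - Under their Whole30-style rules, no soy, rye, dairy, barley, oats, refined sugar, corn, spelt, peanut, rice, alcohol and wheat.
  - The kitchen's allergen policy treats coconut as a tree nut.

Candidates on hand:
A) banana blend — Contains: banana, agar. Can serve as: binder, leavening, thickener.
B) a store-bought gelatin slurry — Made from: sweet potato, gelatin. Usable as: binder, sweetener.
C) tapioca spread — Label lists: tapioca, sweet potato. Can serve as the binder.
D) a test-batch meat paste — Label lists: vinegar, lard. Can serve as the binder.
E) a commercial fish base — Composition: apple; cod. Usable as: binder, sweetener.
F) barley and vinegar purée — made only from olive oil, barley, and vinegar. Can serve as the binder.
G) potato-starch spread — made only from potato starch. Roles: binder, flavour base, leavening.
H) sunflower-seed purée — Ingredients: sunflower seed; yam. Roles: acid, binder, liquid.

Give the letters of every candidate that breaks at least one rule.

F

A: all constraints satisfied — keep
B: only gelatin and sweet potato; none excluded — valid
C: only sweet potato and tapioca; none excluded — valid
D: tree-nut-free, no sesame — keep
E: every rule checks out — valid
F: has barley, so not paleo; has barley, so not Whole30-style — reject
G: every rule checks out — valid
H: nothing on the exclusion list — keep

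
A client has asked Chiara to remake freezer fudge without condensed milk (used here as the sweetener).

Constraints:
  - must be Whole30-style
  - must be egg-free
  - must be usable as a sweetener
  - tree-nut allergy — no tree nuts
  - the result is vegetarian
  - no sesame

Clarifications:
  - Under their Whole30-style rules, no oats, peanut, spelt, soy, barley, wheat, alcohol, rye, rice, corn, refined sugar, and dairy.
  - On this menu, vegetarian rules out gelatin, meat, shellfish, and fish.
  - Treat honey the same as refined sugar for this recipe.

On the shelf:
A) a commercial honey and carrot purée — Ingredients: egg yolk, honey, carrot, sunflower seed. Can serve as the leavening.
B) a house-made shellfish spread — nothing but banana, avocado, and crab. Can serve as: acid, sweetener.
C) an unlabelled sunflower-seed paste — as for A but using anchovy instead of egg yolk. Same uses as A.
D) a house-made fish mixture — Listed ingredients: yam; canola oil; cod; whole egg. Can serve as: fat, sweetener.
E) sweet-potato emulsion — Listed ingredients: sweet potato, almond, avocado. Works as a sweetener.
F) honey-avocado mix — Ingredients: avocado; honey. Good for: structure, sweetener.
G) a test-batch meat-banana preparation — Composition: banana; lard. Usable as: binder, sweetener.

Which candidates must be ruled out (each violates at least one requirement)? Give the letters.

A, B, C, D, E, F, G

A: not usable as a sweetener; has honey, so not Whole30-style (and 1 more) — out
B: has crab, so not vegetarian — reject
C: not usable as a sweetener; has honey, so not Whole30-style (and 1 more) — no
D: has cod, so not vegetarian; has whole egg, so not egg-free — no
E: has almond, so not tree-nut-free — no
F: has honey, so not Whole30-style — out
G: has lard, so not vegetarian — reject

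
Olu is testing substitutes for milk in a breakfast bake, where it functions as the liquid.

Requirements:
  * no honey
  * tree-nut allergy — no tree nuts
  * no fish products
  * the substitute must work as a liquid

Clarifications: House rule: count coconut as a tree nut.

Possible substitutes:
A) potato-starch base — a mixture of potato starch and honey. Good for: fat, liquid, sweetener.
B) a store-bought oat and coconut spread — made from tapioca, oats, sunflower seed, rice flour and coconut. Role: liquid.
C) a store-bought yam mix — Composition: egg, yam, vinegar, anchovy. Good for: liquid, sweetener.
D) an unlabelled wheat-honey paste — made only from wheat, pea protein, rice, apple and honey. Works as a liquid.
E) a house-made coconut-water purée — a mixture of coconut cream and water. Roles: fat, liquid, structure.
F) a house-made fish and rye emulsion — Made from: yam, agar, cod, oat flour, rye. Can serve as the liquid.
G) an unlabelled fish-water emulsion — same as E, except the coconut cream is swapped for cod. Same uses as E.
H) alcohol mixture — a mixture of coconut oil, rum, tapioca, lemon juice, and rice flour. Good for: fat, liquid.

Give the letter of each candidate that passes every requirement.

A: has honey, so not honey-free — reject
B: has coconut, so not tree-nut-free — no
C: has anchovy, so not fish-free — out
D: has honey, so not honey-free — reject
E: has coconut cream, so not tree-nut-free — no
F: has cod, so not fish-free — no
G: has cod, so not fish-free — no
H: has coconut oil, so not tree-nut-free — out

none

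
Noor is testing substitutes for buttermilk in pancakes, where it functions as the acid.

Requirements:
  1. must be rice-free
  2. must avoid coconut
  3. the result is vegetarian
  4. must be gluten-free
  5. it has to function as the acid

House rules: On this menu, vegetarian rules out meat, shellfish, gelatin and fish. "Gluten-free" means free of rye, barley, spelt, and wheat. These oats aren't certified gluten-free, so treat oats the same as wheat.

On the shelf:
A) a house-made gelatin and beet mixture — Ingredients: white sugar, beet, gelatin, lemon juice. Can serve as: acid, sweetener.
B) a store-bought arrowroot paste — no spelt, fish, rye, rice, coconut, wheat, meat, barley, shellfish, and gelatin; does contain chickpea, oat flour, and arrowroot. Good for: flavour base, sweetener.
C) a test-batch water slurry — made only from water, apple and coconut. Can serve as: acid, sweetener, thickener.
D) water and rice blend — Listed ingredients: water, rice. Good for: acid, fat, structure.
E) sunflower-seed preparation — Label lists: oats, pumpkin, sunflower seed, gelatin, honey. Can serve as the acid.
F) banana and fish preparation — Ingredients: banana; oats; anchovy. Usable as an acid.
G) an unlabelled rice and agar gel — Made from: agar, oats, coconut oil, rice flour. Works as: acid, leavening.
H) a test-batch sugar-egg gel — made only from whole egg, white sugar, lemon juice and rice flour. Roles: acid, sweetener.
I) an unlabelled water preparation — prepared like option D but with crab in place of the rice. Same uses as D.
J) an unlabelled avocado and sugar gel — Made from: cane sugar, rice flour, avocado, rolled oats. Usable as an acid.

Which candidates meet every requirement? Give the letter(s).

A: has gelatin, so not vegetarian — no
B: not usable as an acid; has oat flour, so not gluten-free — no
C: has coconut, so not coconut-free — reject
D: has rice, so not rice-free — reject
E: has gelatin, so not vegetarian; has oats, so not gluten-free — no
F: has anchovy, so not vegetarian; has oats, so not gluten-free — out
G: has oats, so not gluten-free; has coconut oil, so not coconut-free (and 1 more) — out
H: has rice flour, so not rice-free — no
I: has crab, so not vegetarian — no
J: has rolled oats, so not gluten-free; has rice flour, so not rice-free — out

none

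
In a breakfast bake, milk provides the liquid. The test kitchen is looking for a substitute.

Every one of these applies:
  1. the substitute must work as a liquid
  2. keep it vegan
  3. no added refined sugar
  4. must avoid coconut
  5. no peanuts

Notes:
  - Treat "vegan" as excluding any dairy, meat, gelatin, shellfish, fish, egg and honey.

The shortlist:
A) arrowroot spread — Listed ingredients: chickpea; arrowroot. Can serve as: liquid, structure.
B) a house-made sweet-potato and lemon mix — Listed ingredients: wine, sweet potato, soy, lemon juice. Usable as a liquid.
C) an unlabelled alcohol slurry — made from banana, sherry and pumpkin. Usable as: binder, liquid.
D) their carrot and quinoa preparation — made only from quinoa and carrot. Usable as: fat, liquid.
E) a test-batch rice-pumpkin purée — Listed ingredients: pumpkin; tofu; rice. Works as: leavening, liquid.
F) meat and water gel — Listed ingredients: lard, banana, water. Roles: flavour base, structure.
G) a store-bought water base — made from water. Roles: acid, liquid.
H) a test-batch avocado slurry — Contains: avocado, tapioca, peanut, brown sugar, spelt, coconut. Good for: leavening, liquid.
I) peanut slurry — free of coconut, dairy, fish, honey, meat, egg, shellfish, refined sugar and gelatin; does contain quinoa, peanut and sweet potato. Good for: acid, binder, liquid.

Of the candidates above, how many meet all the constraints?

6

A: all constraints satisfied — valid
B: wine and soy etc. — none of it excluded — keep
C: only sherry, banana and pumpkin; none excluded — OK
D: every rule checks out — keep
E: vegan, no peanut — OK
F: not usable as a liquid; has lard, so not vegan — reject
G: only water; none excluded — valid
H: has brown sugar, so not no-added-sugar; has peanut, so not peanut-free (and 1 more) — reject
I: has peanut, so not peanut-free — out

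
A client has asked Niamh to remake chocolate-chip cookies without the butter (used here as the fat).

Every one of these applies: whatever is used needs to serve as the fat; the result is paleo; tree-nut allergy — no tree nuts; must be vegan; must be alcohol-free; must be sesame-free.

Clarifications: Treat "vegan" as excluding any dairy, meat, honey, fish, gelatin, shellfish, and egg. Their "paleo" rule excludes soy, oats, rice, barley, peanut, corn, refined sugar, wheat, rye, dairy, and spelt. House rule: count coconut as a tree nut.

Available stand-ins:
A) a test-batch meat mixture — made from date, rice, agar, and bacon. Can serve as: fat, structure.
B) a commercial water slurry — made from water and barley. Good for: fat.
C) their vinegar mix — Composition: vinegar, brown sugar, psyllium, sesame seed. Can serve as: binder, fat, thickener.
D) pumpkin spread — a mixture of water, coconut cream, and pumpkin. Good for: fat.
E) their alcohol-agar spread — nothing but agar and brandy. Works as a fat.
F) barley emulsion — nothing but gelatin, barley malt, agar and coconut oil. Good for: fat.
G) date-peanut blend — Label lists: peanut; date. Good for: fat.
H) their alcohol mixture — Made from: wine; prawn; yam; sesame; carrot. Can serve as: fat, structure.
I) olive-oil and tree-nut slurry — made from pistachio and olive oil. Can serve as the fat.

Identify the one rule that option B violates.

paleo

usable as a fat: satisfied
vegan: satisfied
paleo: has barley — fails
sesame-free: satisfied
tree-nut-free: satisfied
alcohol-free: satisfied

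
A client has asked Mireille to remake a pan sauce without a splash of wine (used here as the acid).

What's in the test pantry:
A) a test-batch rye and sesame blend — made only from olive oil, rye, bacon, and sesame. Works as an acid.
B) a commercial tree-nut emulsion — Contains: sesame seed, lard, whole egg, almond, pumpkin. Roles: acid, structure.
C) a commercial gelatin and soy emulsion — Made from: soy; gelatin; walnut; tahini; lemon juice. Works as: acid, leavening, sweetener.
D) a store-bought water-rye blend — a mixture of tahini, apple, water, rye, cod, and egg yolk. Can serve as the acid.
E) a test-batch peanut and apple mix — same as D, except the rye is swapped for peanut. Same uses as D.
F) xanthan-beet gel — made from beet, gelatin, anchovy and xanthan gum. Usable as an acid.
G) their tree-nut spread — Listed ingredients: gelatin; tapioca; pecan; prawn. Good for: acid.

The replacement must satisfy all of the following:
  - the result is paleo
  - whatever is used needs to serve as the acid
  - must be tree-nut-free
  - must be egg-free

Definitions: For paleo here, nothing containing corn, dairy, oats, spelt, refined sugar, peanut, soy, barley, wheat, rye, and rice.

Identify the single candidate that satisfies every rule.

F

A: has rye, so not paleo — no
B: has whole egg, so not egg-free; has almond, so not tree-nut-free — out
C: has soy, so not paleo; has walnut, so not tree-nut-free — reject
D: has rye, so not paleo; has egg yolk, so not egg-free — reject
E: has peanut, so not paleo; has egg yolk, so not egg-free — no
F: anchovy and gelatin etc. — none of it excluded — keep
G: has pecan, so not tree-nut-free — reject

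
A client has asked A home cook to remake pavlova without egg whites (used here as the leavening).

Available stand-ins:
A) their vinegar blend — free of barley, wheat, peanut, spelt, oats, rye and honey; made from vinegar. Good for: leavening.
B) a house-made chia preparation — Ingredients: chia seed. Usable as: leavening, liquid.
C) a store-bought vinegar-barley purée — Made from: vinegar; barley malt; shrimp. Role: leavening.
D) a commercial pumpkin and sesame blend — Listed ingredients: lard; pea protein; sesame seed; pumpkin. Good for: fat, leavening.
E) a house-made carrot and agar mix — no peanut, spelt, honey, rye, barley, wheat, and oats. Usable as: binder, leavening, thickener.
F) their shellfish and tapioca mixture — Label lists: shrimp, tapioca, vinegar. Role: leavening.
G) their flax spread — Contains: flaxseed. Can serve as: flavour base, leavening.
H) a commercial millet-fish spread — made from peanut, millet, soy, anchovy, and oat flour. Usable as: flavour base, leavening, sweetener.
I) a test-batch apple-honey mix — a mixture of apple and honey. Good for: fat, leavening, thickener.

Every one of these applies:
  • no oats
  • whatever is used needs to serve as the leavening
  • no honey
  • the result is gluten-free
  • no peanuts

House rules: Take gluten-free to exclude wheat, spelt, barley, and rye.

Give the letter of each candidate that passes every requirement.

A: all constraints satisfied — OK
B: all constraints satisfied — valid
C: has barley malt, so not gluten-free — no
D: works as a leavening, no oats, gluten-free — OK
E: no peanut, no honey — OK
F: no oats, no honey — keep
G: no honey, no peanut — keep
H: has peanut, so not peanut-free; has oat flour, so not oat-free — reject
I: has honey, so not honey-free — no

A, B, D, E, F, G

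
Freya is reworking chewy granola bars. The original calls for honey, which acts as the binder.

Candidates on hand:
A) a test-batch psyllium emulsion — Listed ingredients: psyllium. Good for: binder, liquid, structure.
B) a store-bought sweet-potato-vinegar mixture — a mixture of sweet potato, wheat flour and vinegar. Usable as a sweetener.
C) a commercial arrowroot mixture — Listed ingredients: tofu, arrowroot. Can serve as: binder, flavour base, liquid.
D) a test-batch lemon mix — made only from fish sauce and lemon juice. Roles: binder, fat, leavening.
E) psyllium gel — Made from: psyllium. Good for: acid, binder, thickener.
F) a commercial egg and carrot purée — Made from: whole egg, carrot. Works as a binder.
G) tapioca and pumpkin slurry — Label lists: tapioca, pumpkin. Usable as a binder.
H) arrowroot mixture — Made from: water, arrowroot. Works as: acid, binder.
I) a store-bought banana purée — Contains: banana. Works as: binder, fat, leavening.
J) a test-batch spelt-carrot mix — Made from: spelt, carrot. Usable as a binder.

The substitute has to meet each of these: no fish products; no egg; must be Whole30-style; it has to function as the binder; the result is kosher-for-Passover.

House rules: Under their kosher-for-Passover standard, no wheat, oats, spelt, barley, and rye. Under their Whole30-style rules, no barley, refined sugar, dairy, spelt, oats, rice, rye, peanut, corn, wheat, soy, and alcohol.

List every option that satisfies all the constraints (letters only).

A: only psyllium; none excluded — OK
B: not usable as a binder; has wheat flour, so not kosher-for-Passover (and 1 more) — no
C: has tofu, so not Whole30-style — no
D: has fish sauce, so not fish-free — reject
E: only psyllium; none excluded — OK
F: has whole egg, so not egg-free — no
G: only pumpkin and tapioca; none excluded — valid
H: kosher-for-Passover, Whole30-style — OK
I: Whole30-style, kosher-for-Passover — valid
J: has spelt, so not kosher-for-Passover; has spelt, so not Whole30-style — reject

A, E, G, H, I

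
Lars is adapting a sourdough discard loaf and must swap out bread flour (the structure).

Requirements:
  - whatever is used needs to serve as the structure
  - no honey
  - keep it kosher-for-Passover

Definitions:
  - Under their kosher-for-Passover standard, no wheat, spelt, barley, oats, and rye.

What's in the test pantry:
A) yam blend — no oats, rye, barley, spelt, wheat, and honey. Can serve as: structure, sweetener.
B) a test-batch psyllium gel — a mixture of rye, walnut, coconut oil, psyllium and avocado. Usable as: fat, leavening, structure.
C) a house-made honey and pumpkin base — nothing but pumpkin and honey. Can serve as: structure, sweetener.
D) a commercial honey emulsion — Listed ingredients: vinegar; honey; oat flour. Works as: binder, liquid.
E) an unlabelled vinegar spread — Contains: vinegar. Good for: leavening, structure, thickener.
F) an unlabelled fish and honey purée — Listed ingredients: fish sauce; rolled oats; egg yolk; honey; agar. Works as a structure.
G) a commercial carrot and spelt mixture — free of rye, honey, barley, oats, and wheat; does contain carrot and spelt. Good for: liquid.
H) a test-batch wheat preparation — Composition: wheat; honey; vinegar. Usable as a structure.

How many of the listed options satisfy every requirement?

2

A: every rule checks out — valid
B: has rye, so not kosher-for-Passover — no
C: has honey, so not honey-free — out
D: not usable as a structure; has oat flour, so not kosher-for-Passover (and 1 more) — reject
E: every rule checks out — keep
F: has rolled oats, so not kosher-for-Passover; has honey, so not honey-free — out
G: not usable as a structure; has spelt, so not kosher-for-Passover — no
H: has wheat, so not kosher-for-Passover; has honey, so not honey-free — out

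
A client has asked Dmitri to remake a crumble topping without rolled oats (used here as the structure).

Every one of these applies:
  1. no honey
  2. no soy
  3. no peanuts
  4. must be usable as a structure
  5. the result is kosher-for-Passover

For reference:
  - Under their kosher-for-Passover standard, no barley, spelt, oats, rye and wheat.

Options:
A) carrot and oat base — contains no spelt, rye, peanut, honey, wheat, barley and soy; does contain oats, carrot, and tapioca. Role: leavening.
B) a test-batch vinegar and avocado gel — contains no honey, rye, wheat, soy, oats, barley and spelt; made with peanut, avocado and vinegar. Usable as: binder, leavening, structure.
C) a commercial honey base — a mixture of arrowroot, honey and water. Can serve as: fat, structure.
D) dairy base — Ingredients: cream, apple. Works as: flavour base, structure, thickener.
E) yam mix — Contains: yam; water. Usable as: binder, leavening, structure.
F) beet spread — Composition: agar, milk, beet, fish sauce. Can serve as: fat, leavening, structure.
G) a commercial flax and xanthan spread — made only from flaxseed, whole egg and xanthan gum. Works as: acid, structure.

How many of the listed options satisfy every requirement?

A: not usable as a structure; has oats, so not kosher-for-Passover — reject
B: has peanut, so not peanut-free — no
C: has honey, so not honey-free — no
D: no peanut, no honey — keep
E: only yam and water; none excluded — keep
F: works as a structure, kosher-for-Passover, no soy — valid
G: every rule checks out — OK

4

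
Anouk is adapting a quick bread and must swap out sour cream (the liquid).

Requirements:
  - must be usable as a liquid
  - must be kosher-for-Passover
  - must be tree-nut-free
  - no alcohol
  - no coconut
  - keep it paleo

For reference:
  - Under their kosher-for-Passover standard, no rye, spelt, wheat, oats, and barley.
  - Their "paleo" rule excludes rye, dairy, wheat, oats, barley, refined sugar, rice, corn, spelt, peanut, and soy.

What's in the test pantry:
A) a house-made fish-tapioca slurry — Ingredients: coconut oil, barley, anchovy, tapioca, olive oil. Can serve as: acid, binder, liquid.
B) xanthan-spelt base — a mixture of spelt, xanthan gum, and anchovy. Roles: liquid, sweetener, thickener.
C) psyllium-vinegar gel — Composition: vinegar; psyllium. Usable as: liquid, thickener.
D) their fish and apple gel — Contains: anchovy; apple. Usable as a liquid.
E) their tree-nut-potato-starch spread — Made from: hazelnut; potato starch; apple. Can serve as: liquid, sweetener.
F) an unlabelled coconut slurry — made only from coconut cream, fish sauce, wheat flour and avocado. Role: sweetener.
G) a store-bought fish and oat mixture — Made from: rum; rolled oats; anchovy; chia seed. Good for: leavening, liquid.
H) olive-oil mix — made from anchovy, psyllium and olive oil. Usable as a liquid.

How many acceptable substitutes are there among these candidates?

3

A: has barley, so not kosher-for-Passover; has barley, so not paleo (and 1 more) — out
B: has spelt, so not kosher-for-Passover; has spelt, so not paleo — reject
C: all constraints satisfied — OK
D: every rule checks out — valid
E: has hazelnut, so not tree-nut-free — reject
F: not usable as a liquid; has wheat flour, so not kosher-for-Passover (and 2 more) — reject
G: has rolled oats, so not kosher-for-Passover; has rolled oats, so not paleo (and 1 more) — reject
H: all constraints satisfied — valid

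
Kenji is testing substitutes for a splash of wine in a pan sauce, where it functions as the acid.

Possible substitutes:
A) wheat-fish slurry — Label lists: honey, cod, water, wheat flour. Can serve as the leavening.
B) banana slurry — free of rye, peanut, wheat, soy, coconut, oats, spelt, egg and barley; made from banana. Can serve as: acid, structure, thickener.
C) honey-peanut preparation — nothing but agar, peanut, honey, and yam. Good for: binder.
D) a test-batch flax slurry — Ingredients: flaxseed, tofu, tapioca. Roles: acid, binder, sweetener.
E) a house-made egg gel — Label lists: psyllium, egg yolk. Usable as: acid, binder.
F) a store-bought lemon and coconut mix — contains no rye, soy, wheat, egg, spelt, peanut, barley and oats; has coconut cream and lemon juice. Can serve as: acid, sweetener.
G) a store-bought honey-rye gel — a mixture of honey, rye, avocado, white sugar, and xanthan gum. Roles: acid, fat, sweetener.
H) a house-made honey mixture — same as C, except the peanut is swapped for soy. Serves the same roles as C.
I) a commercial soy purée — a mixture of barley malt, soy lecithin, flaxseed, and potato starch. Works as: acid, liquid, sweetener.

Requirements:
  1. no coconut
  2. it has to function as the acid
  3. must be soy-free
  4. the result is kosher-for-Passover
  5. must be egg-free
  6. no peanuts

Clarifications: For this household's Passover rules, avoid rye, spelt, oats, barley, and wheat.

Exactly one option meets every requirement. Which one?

A: not usable as an acid; has wheat flour, so not kosher-for-Passover — out
B: all constraints satisfied — keep
C: not usable as an acid; has peanut, so not peanut-free — reject
D: has tofu, so not soy-free — reject
E: has egg yolk, so not egg-free — no
F: has coconut cream, so not coconut-free — reject
G: has rye, so not kosher-for-Passover — reject
H: not usable as an acid; has soy, so not soy-free — no
I: has barley malt, so not kosher-for-Passover; has soy lecithin, so not soy-free — out

B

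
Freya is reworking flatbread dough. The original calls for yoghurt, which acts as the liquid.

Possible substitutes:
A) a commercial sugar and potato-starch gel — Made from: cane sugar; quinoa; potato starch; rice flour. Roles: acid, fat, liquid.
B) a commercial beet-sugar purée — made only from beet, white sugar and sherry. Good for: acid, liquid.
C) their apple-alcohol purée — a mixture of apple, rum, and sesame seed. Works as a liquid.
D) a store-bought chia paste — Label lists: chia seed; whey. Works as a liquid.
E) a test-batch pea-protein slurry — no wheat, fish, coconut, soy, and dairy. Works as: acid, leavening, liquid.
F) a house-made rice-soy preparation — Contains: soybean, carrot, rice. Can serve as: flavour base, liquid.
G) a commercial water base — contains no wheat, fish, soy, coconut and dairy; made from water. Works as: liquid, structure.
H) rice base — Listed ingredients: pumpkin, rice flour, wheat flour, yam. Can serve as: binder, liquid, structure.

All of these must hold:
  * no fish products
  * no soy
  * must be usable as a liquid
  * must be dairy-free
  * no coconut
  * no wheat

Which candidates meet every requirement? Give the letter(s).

A, B, C, E, G

A: works as a liquid, no fish, no coconut — keep
B: nothing on the exclusion list — keep
C: all constraints satisfied — keep
D: has whey, so not dairy-free — no
E: works as a liquid, no wheat, no dairy — keep
F: has soybean, so not soy-free — out
G: all constraints satisfied — keep
H: has wheat flour, so not wheat-free — no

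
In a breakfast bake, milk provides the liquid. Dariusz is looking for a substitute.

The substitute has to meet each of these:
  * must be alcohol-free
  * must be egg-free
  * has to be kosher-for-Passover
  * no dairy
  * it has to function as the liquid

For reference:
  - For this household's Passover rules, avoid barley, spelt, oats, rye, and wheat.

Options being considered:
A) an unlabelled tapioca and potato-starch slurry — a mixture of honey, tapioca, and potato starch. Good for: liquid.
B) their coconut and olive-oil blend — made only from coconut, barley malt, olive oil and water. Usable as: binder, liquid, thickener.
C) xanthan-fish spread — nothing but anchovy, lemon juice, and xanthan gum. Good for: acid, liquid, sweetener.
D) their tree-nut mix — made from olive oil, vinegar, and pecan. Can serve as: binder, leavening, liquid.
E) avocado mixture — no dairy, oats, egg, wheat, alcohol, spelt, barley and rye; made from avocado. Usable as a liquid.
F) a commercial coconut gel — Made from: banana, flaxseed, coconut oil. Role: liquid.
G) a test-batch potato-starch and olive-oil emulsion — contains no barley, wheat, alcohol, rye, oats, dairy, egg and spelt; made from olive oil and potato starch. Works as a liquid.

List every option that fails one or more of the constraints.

B

A: works as a liquid, no dairy, kosher-for-Passover — keep
B: has barley malt, so not kosher-for-Passover — out
C: only anchovy, xanthan gum, and lemon juice; none excluded — keep
D: only pecan, olive oil and vinegar; none excluded — OK
E: every rule checks out — OK
F: every rule checks out — keep
G: all constraints satisfied — keep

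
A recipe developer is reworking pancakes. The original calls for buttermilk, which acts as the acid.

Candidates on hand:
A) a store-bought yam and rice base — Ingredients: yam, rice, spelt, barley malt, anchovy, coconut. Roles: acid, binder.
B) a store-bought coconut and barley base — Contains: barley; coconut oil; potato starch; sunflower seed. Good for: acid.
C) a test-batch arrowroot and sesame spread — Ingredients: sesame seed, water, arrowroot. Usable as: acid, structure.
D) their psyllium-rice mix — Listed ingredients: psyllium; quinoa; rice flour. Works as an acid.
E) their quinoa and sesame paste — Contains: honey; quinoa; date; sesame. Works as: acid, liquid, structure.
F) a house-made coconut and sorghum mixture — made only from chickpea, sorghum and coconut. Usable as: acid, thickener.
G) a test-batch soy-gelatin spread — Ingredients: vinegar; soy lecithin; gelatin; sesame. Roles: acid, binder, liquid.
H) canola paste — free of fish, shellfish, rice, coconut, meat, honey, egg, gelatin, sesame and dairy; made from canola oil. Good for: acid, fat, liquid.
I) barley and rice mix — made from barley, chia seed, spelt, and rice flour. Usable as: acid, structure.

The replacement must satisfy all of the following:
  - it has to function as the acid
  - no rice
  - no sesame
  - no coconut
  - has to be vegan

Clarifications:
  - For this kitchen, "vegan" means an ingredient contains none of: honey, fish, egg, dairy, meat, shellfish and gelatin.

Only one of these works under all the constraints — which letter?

A: has anchovy, so not vegan; has coconut, so not coconut-free (and 1 more) — no
B: has coconut oil, so not coconut-free — out
C: has sesame seed, so not sesame-free — out
D: has rice flour, so not rice-free — out
E: has honey, so not vegan; has sesame, so not sesame-free — reject
F: has coconut, so not coconut-free — no
G: has gelatin, so not vegan; has sesame, so not sesame-free — reject
H: works as an acid, no sesame, no rice — keep
I: has rice flour, so not rice-free — reject

H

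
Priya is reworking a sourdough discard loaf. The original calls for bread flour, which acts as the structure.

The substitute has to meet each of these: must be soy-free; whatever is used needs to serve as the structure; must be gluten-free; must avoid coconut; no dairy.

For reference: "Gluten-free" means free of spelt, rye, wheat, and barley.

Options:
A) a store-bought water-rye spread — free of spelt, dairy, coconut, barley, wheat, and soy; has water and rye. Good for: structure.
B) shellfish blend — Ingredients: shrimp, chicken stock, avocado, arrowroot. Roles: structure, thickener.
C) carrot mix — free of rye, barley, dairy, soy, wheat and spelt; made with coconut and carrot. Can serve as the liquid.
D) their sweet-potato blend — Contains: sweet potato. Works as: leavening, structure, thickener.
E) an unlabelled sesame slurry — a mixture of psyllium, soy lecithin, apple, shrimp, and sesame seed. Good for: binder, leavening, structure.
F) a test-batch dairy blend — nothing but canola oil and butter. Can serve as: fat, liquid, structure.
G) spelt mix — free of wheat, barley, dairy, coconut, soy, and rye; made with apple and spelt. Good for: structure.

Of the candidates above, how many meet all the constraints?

2

A: has rye, so not gluten-free — out
B: all constraints satisfied — keep
C: not usable as a structure; has coconut, so not coconut-free — reject
D: all constraints satisfied — OK
E: has soy lecithin, so not soy-free — out
F: has butter, so not dairy-free — no
G: has spelt, so not gluten-free — reject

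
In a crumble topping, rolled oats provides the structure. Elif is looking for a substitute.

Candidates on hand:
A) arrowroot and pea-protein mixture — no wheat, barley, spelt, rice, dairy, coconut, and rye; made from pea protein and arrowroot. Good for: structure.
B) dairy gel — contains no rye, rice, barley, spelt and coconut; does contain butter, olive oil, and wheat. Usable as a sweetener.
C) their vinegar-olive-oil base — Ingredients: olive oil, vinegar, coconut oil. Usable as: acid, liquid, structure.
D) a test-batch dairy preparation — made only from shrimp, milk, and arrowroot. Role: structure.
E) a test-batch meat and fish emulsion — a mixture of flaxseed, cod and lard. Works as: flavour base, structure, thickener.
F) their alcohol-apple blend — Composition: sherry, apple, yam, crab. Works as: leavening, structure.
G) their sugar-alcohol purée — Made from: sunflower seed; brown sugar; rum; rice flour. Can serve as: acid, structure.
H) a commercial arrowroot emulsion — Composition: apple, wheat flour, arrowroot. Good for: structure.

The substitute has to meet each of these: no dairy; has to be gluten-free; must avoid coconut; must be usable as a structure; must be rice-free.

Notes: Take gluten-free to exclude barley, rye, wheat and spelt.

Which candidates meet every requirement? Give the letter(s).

A, E, F

A: works as a structure, no rice, no dairy — valid
B: not usable as a structure; has wheat, so not gluten-free (and 1 more) — reject
C: has coconut oil, so not coconut-free — no
D: has milk, so not dairy-free — no
E: works as a structure, no coconut, no rice — keep
F: nothing on the exclusion list — valid
G: has rice flour, so not rice-free — out
H: has wheat flour, so not gluten-free — out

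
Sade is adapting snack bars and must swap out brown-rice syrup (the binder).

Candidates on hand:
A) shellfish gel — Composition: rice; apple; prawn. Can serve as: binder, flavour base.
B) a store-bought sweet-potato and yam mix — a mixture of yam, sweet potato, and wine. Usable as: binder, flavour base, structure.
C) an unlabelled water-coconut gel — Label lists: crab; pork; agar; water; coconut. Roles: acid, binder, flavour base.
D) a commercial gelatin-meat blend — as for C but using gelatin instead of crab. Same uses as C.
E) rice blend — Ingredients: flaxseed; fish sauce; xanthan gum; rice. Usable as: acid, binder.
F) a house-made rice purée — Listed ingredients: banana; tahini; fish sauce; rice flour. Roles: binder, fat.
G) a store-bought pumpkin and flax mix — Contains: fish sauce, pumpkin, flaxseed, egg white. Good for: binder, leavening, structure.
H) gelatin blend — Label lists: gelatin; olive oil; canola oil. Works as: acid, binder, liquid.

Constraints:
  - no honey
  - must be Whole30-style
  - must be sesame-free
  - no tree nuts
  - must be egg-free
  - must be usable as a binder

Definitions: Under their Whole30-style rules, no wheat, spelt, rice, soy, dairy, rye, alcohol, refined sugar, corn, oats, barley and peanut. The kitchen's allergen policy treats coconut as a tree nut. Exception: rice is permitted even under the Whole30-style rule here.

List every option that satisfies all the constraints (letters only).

A, E, H

A: rice is permitted under the Whole30-style carve-out; nothing else excluded — OK
B: has wine, so not Whole30-style — no
C: has coconut, so not tree-nut-free — no
D: has coconut, so not tree-nut-free — reject
E: rice is permitted under the Whole30-style carve-out; nothing else excluded — valid
F: has tahini, so not sesame-free — reject
G: has egg white, so not egg-free — out
H: only gelatin, olive oil and canola oil; none excluded — OK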